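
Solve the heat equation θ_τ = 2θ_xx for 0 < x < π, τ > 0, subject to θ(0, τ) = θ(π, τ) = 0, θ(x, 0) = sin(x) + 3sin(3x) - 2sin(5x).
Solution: Using separation of variables θ = X(x)G(τ):
Eigenfunctions: sin(nx), n = 1, 2, 3, ...
General solution: θ(x, τ) = Σ c_n sin(nx) exp(-2n² τ)
Matching θ(x,0) = sin(x) + 3sin(3x) - 2sin(5x) term by term: c_1=1, c_3=3, c_5=-2.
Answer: θ(x, τ) = exp(-2τ)sin(x) + 3exp(-18τ)sin(3x) - 2exp(-50τ)sin(5x)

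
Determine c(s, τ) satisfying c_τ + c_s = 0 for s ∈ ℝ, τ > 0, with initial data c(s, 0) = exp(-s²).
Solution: By method of characteristics (waves move right with speed 1):
Along characteristics s - τ = const, c is constant, so c(s,τ) = f(s - τ) with f = c(·, 0).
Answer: c(s, τ) = exp(-(s - τ)²)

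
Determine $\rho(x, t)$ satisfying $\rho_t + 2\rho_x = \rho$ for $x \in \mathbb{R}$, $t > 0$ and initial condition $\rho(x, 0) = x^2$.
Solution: Substitute $\rho = e^{t}u$, i.e. $u = e^{-t}\rho$.
By the product rule, $\rho_t = e^{t}(u_t + u)$, $\rho_x = e^{t}u_x$.
Substituting into the PDE and dividing by $e^{t}$: $u_t + u + 2u_x = u$.
The lower-order terms cancel, leaving the standard advection equation $u_t + 2u_x = 0$.
Initial data for $u$: $u(x,0) = \rho(x,0) = x^2$.
Solve for $u$:
  By method of characteristics (waves move right with speed 2):
  Along characteristics $x - 2t =$ const, $u$ is constant, so $u(x,t) = f(x - 2t)$ with $f = u( \cdot , 0)$.
Hence $u(x,t) = 4 t^2 - 4 t x + x^2$.
Transform back: $\rho(x,t) = e^{t}u(x,t)$.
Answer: $\rho(x, t) = 4 t^2 e^{t} - 4 t x e^{t} + x^2 e^{t}$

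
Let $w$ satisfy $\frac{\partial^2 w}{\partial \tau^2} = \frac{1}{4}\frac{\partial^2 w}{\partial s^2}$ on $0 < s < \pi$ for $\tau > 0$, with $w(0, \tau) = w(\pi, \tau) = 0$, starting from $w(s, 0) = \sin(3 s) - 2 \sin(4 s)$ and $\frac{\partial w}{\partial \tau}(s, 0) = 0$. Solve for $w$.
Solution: Using separation of variables $w = X(s)T(\tau)$:
Eigenfunctions: $\sin(ns)$, $n = 1, 2, 3, \ldots$
General solution: $w(s, \tau) = \sum [A_n \cos(n \tau/2) + B_n \sin(n \tau/2)] \sin(ns)$
From $w(s,0) = \sin(3 s) - 2 \sin(4 s)$: $A_3=1, A_4=-2$. From $w_{\tau}(s,0) = 0$: all $B_n = 0$.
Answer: $w(s, \tau) = \sin(3 s) \cos(3 \tau/2) - 2 \sin(4 s) \cos(2 \tau)$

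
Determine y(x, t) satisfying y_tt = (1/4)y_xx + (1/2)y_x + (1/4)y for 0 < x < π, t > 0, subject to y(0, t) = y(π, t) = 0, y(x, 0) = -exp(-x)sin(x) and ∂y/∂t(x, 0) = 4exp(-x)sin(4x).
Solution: Substitute y = exp(-x)u, i.e. u = exp(x)y.
By the product rule, y_x = exp(-x)(u_x - u), y_xx = exp(-x)(u_xx - 2u_x + u), y_tt = exp(-x)u_tt.
Substituting into the PDE and dividing by exp(-x): u_tt = (1/4)(u_xx - 2u_x + u) + (1/2)(u_x - u) + (1/4)u.
The lower-order terms cancel, leaving the standard wave equation u_tt = (1/4)u_xx.
Initial data for u: u(x,0) = exp(x)y(x,0) = -sin(x); u_t(x,0) = exp(x)y_t(x,0) = 4sin(4x). The boundary conditions carry over: u(0,t) = u(π,t) = 0.
Solve for u:
  Using separation of variables u = X(x)T(t):
  Eigenfunctions: sin(nx), n = 1, 2, 3, ...
  General solution: u(x, t) = Σ [A_n cos(n t/2) + B_n sin(n t/2)] sin(nx)
  From u(x,0) = -sin(x): A_1=-1. From u_t(x,0) = 4sin(4x), using u_t(x,0) = Σ ω_n B_n sin(nx) with ω_n = n/2: B_4 = 4/2 = 2.
Hence u(x,t) = 2sin(2t)sin(4x) - sin(x)cos(t/2).
Transform back: y(x,t) = exp(-x)u(x,t).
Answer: y(x, t) = 2exp(-x)sin(2t)sin(4x) - exp(-x)sin(x)cos(t/2)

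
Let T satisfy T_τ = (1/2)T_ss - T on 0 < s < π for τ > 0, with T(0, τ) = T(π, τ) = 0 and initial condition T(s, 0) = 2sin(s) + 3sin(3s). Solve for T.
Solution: Substitute T = exp(-τ)u.
Then T_τ = exp(-τ)(u_τ - u), T_ss = exp(-τ)u_ss; substituting and dividing by exp(-τ), the lower-order terms cancel: u_τ = (1/2)u_ss (standard heat equation).
Data for u: u(s,0) = T(s,0) = 2sin(s) + 3sin(3s). The boundary conditions carry over: u(0,τ) = u(π,τ) = 0.
Separating variables: u = Σ c_n exp(-n²τ/2) sin(ns). From u(s,0) = 2sin(s) + 3sin(3s): c_1=2, c_3=3.
So u(s,τ) = 2exp(-τ/2)sin(s) + 3exp(-9τ/2)sin(3s), and T(s,τ) = exp(-τ)u(s,τ).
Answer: T(s, τ) = 2exp(-3τ/2)sin(s) + 3exp(-11τ/2)sin(3s)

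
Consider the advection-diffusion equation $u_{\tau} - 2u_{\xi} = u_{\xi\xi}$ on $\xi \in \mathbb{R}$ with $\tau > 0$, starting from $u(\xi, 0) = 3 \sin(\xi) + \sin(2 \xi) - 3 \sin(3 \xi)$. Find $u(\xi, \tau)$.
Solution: Moving frame: $\eta = \xi + 2\tau$, $\sigma = \tau$, $u = w(\eta,\sigma)$, so $u_{\tau} = w_{\sigma} + 2w_{\eta}$ and $u_{\xi\xi} = w_{\eta\eta}$.
Hence $u_{\tau} - 2u_{\xi} = w_{\sigma}$ and the PDE becomes the heat equation $w_{\sigma} = w_{\eta\eta}$ on $\eta \in \mathbb{R}$.
Initial data: $w(\eta,0) = u(\eta,0) = 3 \sin(\eta) + \sin(2 \eta) - 3 \sin(3 \eta)$. Each mode $\sin(n\eta)$ decays as $e^{-n^2\sigma}$ on $\mathbb{R}$, so $w(\eta,\sigma) = \sum c_n e^{-n^2\sigma} \sin(n\eta)$ with $c_1=3, c_2=1, c_3=-3$: $w(\eta,\sigma) = 3 e^{-\sigma} \sin(\eta) + e^{-4 \sigma} \sin(2 \eta) - 3 e^{-9 \sigma} \sin(3 \eta)$.
Substituting back: $u(\xi,\tau) = w(\xi + 2\tau, \tau)$.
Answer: $u(\xi, \tau) = 3 e^{-\tau} \sin(2 \tau + \xi) + e^{-4 \tau} \sin(4 \tau + 2 \xi) - 3 e^{-9 \tau} \sin(6 \tau + 3 \xi)$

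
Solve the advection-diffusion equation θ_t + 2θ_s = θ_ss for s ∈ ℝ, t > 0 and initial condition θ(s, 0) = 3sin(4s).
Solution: Moving frame: η = s - 2t, σ = t, θ = u(η,σ), so θ_t = u_σ - 2u_η and θ_ss = u_ηη.
Hence θ_t + 2θ_s = u_σ and the PDE becomes the heat equation u_σ = u_ηη on η ∈ ℝ.
Initial data: u(η,0) = θ(η,0) = 3sin(4η). Each mode sin(nη) decays as exp(-n²σ) on ℝ, so u(η,σ) = Σ c_n exp(-n²σ) sin(nη) with c_4=3: u(η,σ) = 3exp(-16σ)sin(4η).
Substituting back: θ(s,t) = u(s - 2t, t).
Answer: θ(s, t) = 3exp(-16t)sin(4s - 8t)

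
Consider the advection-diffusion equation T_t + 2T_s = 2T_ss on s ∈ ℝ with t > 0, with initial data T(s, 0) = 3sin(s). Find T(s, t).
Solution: Moving frame: η = s - 2t, σ = t, T = u(η,σ), so T_t = u_σ - 2u_η and T_ss = u_ηη.
Hence T_t + 2T_s = u_σ and the PDE becomes the heat equation u_σ = 2u_ηη on η ∈ ℝ.
Initial data: u(η,0) = T(η,0) = 3sin(η). Each mode sin(nη) decays as exp(-2n²σ) on ℝ, so u(η,σ) = Σ c_n exp(-2n²σ) sin(nη) with c_1=3: u(η,σ) = 3exp(-2σ)sin(η).
Substituting back: T(s,t) = u(s - 2t, t).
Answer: T(s, t) = 3exp(-2t)sin(s - 2t)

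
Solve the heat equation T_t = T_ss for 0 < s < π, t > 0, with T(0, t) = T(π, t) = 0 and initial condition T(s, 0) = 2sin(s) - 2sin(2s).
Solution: Using separation of variables T = X(s)G(t):
Eigenfunctions: sin(ns), n = 1, 2, 3, ...
General solution: T(s, t) = Σ c_n sin(ns) exp(-n² t)
Matching T(s,0) = 2sin(s) - 2sin(2s) term by term: c_1=2, c_2=-2.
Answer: T(s, t) = 2exp(-t)sin(s) - 2exp(-4t)sin(2s)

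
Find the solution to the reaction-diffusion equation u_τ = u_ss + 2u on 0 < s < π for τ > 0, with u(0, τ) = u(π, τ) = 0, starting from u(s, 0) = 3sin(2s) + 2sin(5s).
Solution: Substitute u = exp(2τ)w.
Then u_τ = exp(2τ)(w_τ + 2w), u_ss = exp(2τ)w_ss; substituting and dividing by exp(2τ), the lower-order terms cancel: w_τ = w_ss (standard heat equation).
Data for w: w(s,0) = u(s,0) = 3sin(2s) + 2sin(5s). The boundary conditions carry over: w(0,τ) = w(π,τ) = 0.
Separating variables: w = Σ c_n exp(-n²τ) sin(ns). From w(s,0) = 3sin(2s) + 2sin(5s): c_2=3, c_5=2.
So w(s,τ) = 3exp(-4τ)sin(2s) + 2exp(-25τ)sin(5s), and u(s,τ) = exp(2τ)w(s,τ).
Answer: u(s, τ) = 3exp(-2τ)sin(2s) + 2exp(-23τ)sin(5s)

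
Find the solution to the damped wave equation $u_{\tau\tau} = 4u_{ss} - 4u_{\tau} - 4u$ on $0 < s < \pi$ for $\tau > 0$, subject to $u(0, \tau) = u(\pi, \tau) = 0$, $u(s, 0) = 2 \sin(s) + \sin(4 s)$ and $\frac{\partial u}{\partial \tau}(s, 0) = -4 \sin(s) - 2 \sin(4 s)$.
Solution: Substitute $u = e^{-2\tau}w$, i.e. $w = e^{2\tau}u$.
By the product rule, $u_{\tau} = e^{-2\tau}(w_{\tau} - 2w)$, $u_{\tau\tau} = e^{-2\tau}(w_{\tau\tau} - 4w_{\tau} + 4w)$, $u_{ss} = e^{-2\tau}w_{ss}$.
Substituting into the PDE and dividing by $e^{-2\tau}$: $w_{\tau\tau} - 4w_{\tau} + 4w = 4w_{ss} - 4(w_{\tau} - 2w) - 4w$.
The lower-order terms cancel, leaving the standard wave equation $w_{\tau\tau} = 4w_{ss}$.
Initial data for $w$: $w(s,0) = u(s,0) = 2 \sin(s) + \sin(4 s)$; $w_{\tau}(s,0) = u_{\tau}(s,0) + 2u(s,0) = 0$. The boundary conditions carry over: $w(0,\tau) = w(\pi,\tau) = 0$.
Solve for $w$:
  Using separation of variables $w = X(s)T(\tau)$:
  Eigenfunctions: $\sin(ns)$, $n = 1, 2, 3, \ldots$
  General solution: $w(s, \tau) = \sum [A_n \cos(2n \tau) + B_n \sin(2n \tau)] \sin(ns)$
  From $w(s,0) = 2 \sin(s) + \sin(4 s)$: $A_1=2, A_4=1$. From $w_{\tau}(s,0) = 0$: all $B_n = 0$.
Hence $w(s,\tau) = 2 \sin(s) \cos(2 \tau) + \sin(4 s) \cos(8 \tau)$.
Transform back: $u(s,\tau) = e^{-2\tau}w(s,\tau)$.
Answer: $u(s, \tau) = 2 e^{-2 \tau} \sin(s) \cos(2 \tau) + e^{-2 \tau} \sin(4 s) \cos(8 \tau)$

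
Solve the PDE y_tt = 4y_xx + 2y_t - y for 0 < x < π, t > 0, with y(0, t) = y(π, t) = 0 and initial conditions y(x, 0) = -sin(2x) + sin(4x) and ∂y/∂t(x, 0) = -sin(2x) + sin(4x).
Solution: Substitute y = exp(t)u.
Then y_t = exp(t)(u_t + u), y_tt = exp(t)(u_tt + 2u_t + u), y_xx = exp(t)u_xx; substituting and dividing by exp(t), the lower-order terms cancel: u_tt = 4u_xx (standard wave equation).
Data for u: u(x,0) = y(x,0) = -sin(2x) + sin(4x); u_t(x,0) = y_t(x,0) - y(x,0) = 0. The boundary conditions carry over: u(0,t) = u(π,t) = 0.
Separating variables: u = Σ [A_n cos(ω_n t) + B_n sin(ω_n t)] sin(nx), ω_n = 2n. From ICs: A_2=-1, A_4=1.
So u(x,t) = -sin(2x)cos(4t) + sin(4x)cos(8t), and y(x,t) = exp(t)u(x,t).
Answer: y(x, t) = -exp(t)sin(2x)cos(4t) + exp(t)sin(4x)cos(8t)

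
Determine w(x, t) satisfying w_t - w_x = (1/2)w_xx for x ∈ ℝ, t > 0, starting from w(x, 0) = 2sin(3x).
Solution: Moving frame: η = x + t, σ = t, w = u(η,σ), so w_t = u_σ + u_η and w_xx = u_ηη.
Hence w_t - w_x = u_σ and the PDE becomes the heat equation u_σ = (1/2)u_ηη on η ∈ ℝ.
Initial data: u(η,0) = w(η,0) = 2sin(3η). Each mode sin(nη) decays as exp(-n²σ/2) on ℝ, so u(η,σ) = Σ c_n exp(-n²σ/2) sin(nη) with c_3=2: u(η,σ) = 2exp(-9σ/2)sin(3η).
Substituting back: w(x,t) = u(x + t, t).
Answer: w(x, t) = 2exp(-9t/2)sin(3t + 3x)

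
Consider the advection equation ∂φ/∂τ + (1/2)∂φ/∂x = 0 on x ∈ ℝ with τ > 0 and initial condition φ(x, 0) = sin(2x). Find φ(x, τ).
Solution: By characteristics (dx/dτ = 1/2), φ(x,τ) = f(x - (1/2)τ) with f = φ(·, 0).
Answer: φ(x, τ) = sin(2x - τ)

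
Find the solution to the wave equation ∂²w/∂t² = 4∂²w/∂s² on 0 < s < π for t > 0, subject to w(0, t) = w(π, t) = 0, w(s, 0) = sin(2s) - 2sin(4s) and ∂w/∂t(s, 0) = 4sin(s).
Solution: Separating variables: w = Σ [A_n cos(ω_n t) + B_n sin(ω_n t)] sin(ns), ω_n = 2n. From ICs (B_n = velocity coefficient / ω_n): A_2=1, A_4=-2, B_1=2.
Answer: w(s, t) = 2sin(s)sin(2t) + sin(2s)cos(4t) - 2sin(4s)cos(8t)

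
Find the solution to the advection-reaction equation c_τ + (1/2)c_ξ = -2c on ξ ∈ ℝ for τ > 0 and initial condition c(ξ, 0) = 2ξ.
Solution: Substitute c = exp(-2τ)u.
Then c_τ = exp(-2τ)(u_τ - 2u), c_ξ = exp(-2τ)u_ξ; substituting and dividing by exp(-2τ), the lower-order terms cancel: u_τ + (1/2)u_ξ = 0 (standard advection equation).
Data for u: u(ξ,0) = c(ξ,0) = 2ξ.
By characteristics (dξ/dτ = 1/2), u(ξ,τ) = f(ξ - (1/2)τ) with f = u(·, 0).
So u(ξ,τ) = 2ξ - τ, and c(ξ,τ) = exp(-2τ)u(ξ,τ).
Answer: c(ξ, τ) = 2ξexp(-2τ) - τexp(-2τ)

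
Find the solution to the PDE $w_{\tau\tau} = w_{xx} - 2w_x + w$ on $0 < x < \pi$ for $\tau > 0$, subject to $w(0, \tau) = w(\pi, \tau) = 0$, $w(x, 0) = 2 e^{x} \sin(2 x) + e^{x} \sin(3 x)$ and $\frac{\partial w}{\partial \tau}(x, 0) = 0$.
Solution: Substitute $w = e^{x}u$, i.e. $u = e^{-x}w$.
By the product rule, $w_x = e^{x}(u_x + u)$, $w_{xx} = e^{x}(u_{xx} + 2u_x + u)$, $w_{\tau\tau} = e^{x}u_{\tau\tau}$.
Substituting into the PDE and dividing by $e^{x}$: $u_{\tau\tau} = (u_{xx} + 2u_x + u) - 2(u_x + u) + u$.
The lower-order terms cancel, leaving the standard wave equation $u_{\tau\tau} = u_{xx}$.
Initial data for $u$: $u(x,0) = e^{-x}w(x,0) = 2 \sin(2 x) + \sin(3 x)$; $u_{\tau}(x,0) = e^{-x}w_{\tau}(x,0) = 0$. The boundary conditions carry over: $u(0,\tau) = u(\pi,\tau) = 0$.
Solve for $u$:
  Using separation of variables $u = X(x)T(\tau)$:
  Eigenfunctions: $\sin(nx)$, $n = 1, 2, 3, \ldots$
  General solution: $u(x, \tau) = \sum [A_n \cos(n \tau) + B_n \sin(n \tau)] \sin(nx)$
  From $u(x,0) = 2 \sin(2 x) + \sin(3 x)$: $A_2=2, A_3=1$. From $u_{\tau}(x,0) = 0$: all $B_n = 0$.
Hence $u(x,\tau) = 2 \sin(2 x) \cos(2 \tau) + \sin(3 x) \cos(3 \tau)$.
Transform back: $w(x,\tau) = e^{x}u(x,\tau)$.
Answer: $w(x, \tau) = 2 e^{x} \sin(2 x) \cos(2 \tau) + e^{x} \sin(3 x) \cos(3 \tau)$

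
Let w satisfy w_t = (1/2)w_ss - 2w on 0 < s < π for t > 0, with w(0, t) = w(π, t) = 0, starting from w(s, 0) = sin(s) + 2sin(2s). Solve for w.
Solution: Substitute w = exp(-2t)u, i.e. u = exp(2t)w.
By the product rule, w_t = exp(-2t)(u_t - 2u), w_ss = exp(-2t)u_ss.
Substituting into the PDE and dividing by exp(-2t): u_t - 2u = (1/2)u_ss - 2u.
The lower-order terms cancel, leaving the standard heat equation u_t = (1/2)u_ss.
Initial data for u: u(s,0) = w(s,0) = sin(s) + 2sin(2s). The boundary conditions carry over: u(0,t) = u(π,t) = 0.
Solve for u:
  Using separation of variables u = X(s)T(t):
  Eigenfunctions: sin(ns), n = 1, 2, 3, ...
  General solution: u(s, t) = Σ c_n sin(ns) exp(-n² t/2)
  Matching u(s,0) = sin(s) + 2sin(2s) term by term: c_1=1, c_2=2.
Hence u(s,t) = 2exp(-2t)sin(2s) + exp(-t/2)sin(s).
Transform back: w(s,t) = exp(-2t)u(s,t).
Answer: w(s, t) = 2exp(-4t)sin(2s) + exp(-5t/2)sin(s)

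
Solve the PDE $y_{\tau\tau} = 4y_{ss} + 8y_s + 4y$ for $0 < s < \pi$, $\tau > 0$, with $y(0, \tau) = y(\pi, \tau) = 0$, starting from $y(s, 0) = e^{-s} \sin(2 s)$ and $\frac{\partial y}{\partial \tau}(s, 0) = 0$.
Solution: Substitute $y = e^{-s}u$.
Then $y_s = e^{-s}(u_s - u)$, $y_{ss} = e^{-s}(u_{ss} - 2u_s + u)$, $y_{\tau\tau} = e^{-s}u_{\tau\tau}$; substituting and dividing by $e^{-s}$, the lower-order terms cancel: $u_{\tau\tau} = 4u_{ss}$ (standard wave equation).
Data for $u$: $u(s,0) = e^{s}y(s,0) = \sin(2 s)$; $u_{\tau}(s,0) = e^{s}y_{\tau}(s,0) = 0$. The boundary conditions carry over: $u(0,\tau) = u(\pi,\tau) = 0$.
Separating variables: $u = \sum [A_n \cos(\omega_n \tau) + B_n \sin(\omega_n \tau)] \sin(ns)$, $\omega_n = 2n$. From ICs: $A_2=1$.
So $u(s,\tau) = \sin(2 s) \cos(4 \tau)$, and $y(s,\tau) = e^{-s}u(s,\tau)$.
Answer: $y(s, \tau) = e^{-s} \sin(2 s) \cos(4 \tau)$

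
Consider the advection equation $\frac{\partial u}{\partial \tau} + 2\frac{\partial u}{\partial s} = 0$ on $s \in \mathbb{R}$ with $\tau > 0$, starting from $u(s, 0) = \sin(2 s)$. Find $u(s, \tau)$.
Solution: By characteristics ($ds/d\tau = 2$), $u(s,\tau) = f(s - 2\tau)$ with $f = u( \cdot , 0)$.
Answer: $u(s, \tau) = - \sin(4 \tau - 2 s)$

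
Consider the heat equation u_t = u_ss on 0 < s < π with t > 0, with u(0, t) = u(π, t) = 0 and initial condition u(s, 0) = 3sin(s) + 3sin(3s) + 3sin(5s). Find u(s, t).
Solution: Separating variables: u = Σ c_n exp(-n²t) sin(ns). From u(s,0) = 3sin(s) + 3sin(3s) + 3sin(5s): c_1=3, c_3=3, c_5=3.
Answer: u(s, t) = 3exp(-t)sin(s) + 3exp(-9t)sin(3s) + 3exp(-25t)sin(5s)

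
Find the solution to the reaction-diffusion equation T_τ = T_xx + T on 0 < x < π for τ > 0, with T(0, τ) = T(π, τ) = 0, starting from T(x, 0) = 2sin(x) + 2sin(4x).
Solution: Substitute T = exp(τ)u, i.e. u = exp(-τ)T.
By the product rule, T_τ = exp(τ)(u_τ + u), T_xx = exp(τ)u_xx.
Substituting into the PDE and dividing by exp(τ): u_τ + u = u_xx + u.
The lower-order terms cancel, leaving the standard heat equation u_τ = u_xx.
Initial data for u: u(x,0) = T(x,0) = 2sin(x) + 2sin(4x). The boundary conditions carry over: u(0,τ) = u(π,τ) = 0.
Solve for u:
  Using separation of variables u = X(x)G(τ):
  Eigenfunctions: sin(nx), n = 1, 2, 3, ...
  General solution: u(x, τ) = Σ c_n sin(nx) exp(-n² τ)
  Matching u(x,0) = 2sin(x) + 2sin(4x) term by term: c_1=2, c_4=2.
Hence u(x,τ) = 2exp(-τ)sin(x) + 2exp(-16τ)sin(4x).
Transform back: T(x,τ) = exp(τ)u(x,τ).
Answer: T(x, τ) = 2sin(x) + 2exp(-15τ)sin(4x)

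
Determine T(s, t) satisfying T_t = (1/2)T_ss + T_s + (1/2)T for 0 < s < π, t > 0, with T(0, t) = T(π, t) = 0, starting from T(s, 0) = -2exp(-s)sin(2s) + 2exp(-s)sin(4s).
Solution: Substitute T = exp(-s)u.
Then T_s = exp(-s)(u_s - u), T_ss = exp(-s)(u_ss - 2u_s + u), T_t = exp(-s)u_t; substituting and dividing by exp(-s), the lower-order terms cancel: u_t = (1/2)u_ss (standard heat equation).
Data for u: u(s,0) = exp(s)T(s,0) = -2sin(2s) + 2sin(4s). The boundary conditions carry over: u(0,t) = u(π,t) = 0.
Separating variables: u = Σ c_n exp(-n²t/2) sin(ns). From u(s,0) = -2sin(2s) + 2sin(4s): c_2=-2, c_4=2.
So u(s,t) = -2exp(-2t)sin(2s) + 2exp(-8t)sin(4s), and T(s,t) = exp(-s)u(s,t).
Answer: T(s, t) = -2exp(-s)exp(-2t)sin(2s) + 2exp(-s)exp(-8t)sin(4s)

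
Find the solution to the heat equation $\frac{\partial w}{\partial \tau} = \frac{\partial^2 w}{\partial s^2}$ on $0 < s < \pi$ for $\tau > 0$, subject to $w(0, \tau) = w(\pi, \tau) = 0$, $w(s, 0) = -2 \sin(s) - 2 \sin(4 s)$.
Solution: Separating variables: $w = \sum c_n e^{-n^2\tau} \sin(ns)$. From $w(s,0) = -2 \sin(s) - 2 \sin(4 s)$: $c_1=-2, c_4=-2$.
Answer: $w(s, \tau) = -2 e^{-\tau} \sin(s) - 2 e^{-16 \tau} \sin(4 s)$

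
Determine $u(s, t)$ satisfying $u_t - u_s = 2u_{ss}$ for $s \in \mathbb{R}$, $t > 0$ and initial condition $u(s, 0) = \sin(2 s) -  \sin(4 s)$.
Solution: Change to a moving frame: let $\eta = s + t$, $\sigma = t$ and write $u(s,t) = w(\eta,\sigma)$.
By the chain rule $u_t = w_{\sigma} + w_{\eta}$, $u_s = w_{\eta}$, $u_{ss} = w_{\eta\eta}$.
Then $u_t - u_s = w_{\sigma}$: the advection term cancels and the PDE becomes the heat equation $w_{\sigma} = 2w_{\eta\eta}$ on $\eta \in \mathbb{R}$.
Initial data: $w(\eta,0) = u(\eta,0) = \sin(2 \eta) - \sin(4 \eta)$.
On $\eta \in \mathbb{R}$ each mode satisfies $(\sin(n\eta))'' = -n^2 \sin(n\eta)$, so $e^{-2n^2\sigma} \sin(n\eta)$ solves the heat equation; by superposition $w(\eta,\sigma) = \sum c_n e^{-2n^2\sigma} \sin(n\eta)$.
Reading off the coefficients: $c_2=1, c_4=-1$, so $w(\eta,\sigma) = e^{-8 \sigma} \sin(2 \eta) - e^{-32 \sigma} \sin(4 \eta)$.
Substituting back $\eta = s + t$, $\sigma = t$: $u(s,t) = w(s + t, t)$.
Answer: $u(s, t) = e^{-8 t} \sin(2 s + 2 t) -  e^{-32 t} \sin(4 s + 4 t)$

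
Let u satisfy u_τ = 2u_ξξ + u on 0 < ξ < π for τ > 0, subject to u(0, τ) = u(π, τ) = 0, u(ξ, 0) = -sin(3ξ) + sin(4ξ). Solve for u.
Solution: Substitute u = exp(τ)w.
Then u_τ = exp(τ)(w_τ + w), u_ξξ = exp(τ)w_ξξ; substituting and dividing by exp(τ), the lower-order terms cancel: w_τ = 2w_ξξ (standard heat equation).
Data for w: w(ξ,0) = u(ξ,0) = -sin(3ξ) + sin(4ξ). The boundary conditions carry over: w(0,τ) = w(π,τ) = 0.
Separating variables: w = Σ c_n exp(-2n²τ) sin(nξ). From w(ξ,0) = -sin(3ξ) + sin(4ξ): c_3=-1, c_4=1.
So w(ξ,τ) = -exp(-18τ)sin(3ξ) + exp(-32τ)sin(4ξ), and u(ξ,τ) = exp(τ)w(ξ,τ).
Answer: u(ξ, τ) = -exp(-17τ)sin(3ξ) + exp(-31τ)sin(4ξ)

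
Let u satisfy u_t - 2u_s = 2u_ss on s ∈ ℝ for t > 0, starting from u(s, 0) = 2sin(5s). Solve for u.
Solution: Change to a moving frame: let η = s + 2t, σ = t and write u(s,t) = w(η,σ).
By the chain rule u_t = w_σ + 2w_η, u_s = w_η, u_ss = w_ηη.
Then u_t - 2u_s = w_σ: the advection term cancels and the PDE becomes the heat equation w_σ = 2w_ηη on η ∈ ℝ.
Initial data: w(η,0) = u(η,0) = 2sin(5η).
On η ∈ ℝ each mode satisfies (sin(nη))″ = -n² sin(nη), so exp(-2n²σ) sin(nη) solves the heat equation; by superposition w(η,σ) = Σ c_n exp(-2n²σ) sin(nη).
Reading off the coefficients: c_5=2, so w(η,σ) = 2exp(-50σ)sin(5η).
Substituting back η = s + 2t, σ = t: u(s,t) = w(s + 2t, t).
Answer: u(s, t) = 2exp(-50t)sin(5s + 10t)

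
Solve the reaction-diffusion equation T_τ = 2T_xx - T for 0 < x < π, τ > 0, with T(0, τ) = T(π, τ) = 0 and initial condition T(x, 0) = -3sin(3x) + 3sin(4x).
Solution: Substitute T = exp(-τ)u, i.e. u = exp(τ)T.
By the product rule, T_τ = exp(-τ)(u_τ - u), T_xx = exp(-τ)u_xx.
Substituting into the PDE and dividing by exp(-τ): u_τ - u = 2u_xx - u.
The lower-order terms cancel, leaving the standard heat equation u_τ = 2u_xx.
Initial data for u: u(x,0) = T(x,0) = -3sin(3x) + 3sin(4x). The boundary conditions carry over: u(0,τ) = u(π,τ) = 0.
Solve for u:
  Using separation of variables u = X(x)G(τ):
  Eigenfunctions: sin(nx), n = 1, 2, 3, ...
  General solution: u(x, τ) = Σ c_n sin(nx) exp(-2n² τ)
  Matching u(x,0) = -3sin(3x) + 3sin(4x) term by term: c_3=-3, c_4=3.
Hence u(x,τ) = -3exp(-18τ)sin(3x) + 3exp(-32τ)sin(4x).
Transform back: T(x,τ) = exp(-τ)u(x,τ).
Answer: T(x, τ) = -3exp(-19τ)sin(3x) + 3exp(-33τ)sin(4x)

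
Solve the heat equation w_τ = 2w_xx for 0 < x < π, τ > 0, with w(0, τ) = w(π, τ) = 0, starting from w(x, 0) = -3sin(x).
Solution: Separating variables: w = Σ c_n exp(-2n²τ) sin(nx). From w(x,0) = -3sin(x): c_1=-3.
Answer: w(x, τ) = -3exp(-2τ)sin(x)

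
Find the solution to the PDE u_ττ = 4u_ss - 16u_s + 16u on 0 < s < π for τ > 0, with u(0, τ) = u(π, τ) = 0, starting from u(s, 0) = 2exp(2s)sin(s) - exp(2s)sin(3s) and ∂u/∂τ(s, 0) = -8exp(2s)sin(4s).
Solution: Substitute u = exp(2s)w, i.e. w = exp(-2s)u.
By the product rule, u_s = exp(2s)(w_s + 2w), u_ss = exp(2s)(w_ss + 4w_s + 4w), u_ττ = exp(2s)w_ττ.
Substituting into the PDE and dividing by exp(2s): w_ττ = 4(w_ss + 4w_s + 4w) - 16(w_s + 2w) + 16w.
The lower-order terms cancel, leaving the standard wave equation w_ττ = 4w_ss.
Initial data for w: w(s,0) = exp(-2s)u(s,0) = 2sin(s) - sin(3s); w_τ(s,0) = exp(-2s)u_τ(s,0) = -8sin(4s). The boundary conditions carry over: w(0,τ) = w(π,τ) = 0.
Solve for w:
  Using separation of variables w = X(s)T(τ):
  Eigenfunctions: sin(ns), n = 1, 2, 3, ...
  General solution: w(s, τ) = Σ [A_n cos(2n τ) + B_n sin(2n τ)] sin(ns)
  From w(s,0) = 2sin(s) - sin(3s): A_1=2, A_3=-1. From w_τ(s,0) = -8sin(4s), using w_τ(s,0) = Σ ω_n B_n sin(ns) with ω_n = 2n: B_4 = (-8)/8 = -1.
Hence w(s,τ) = 2sin(s)cos(2τ) - sin(3s)cos(6τ) - sin(4s)sin(8τ).
Transform back: u(s,τ) = exp(2s)w(s,τ).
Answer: u(s, τ) = 2exp(2s)sin(s)cos(2τ) - exp(2s)sin(3s)cos(6τ) - exp(2s)sin(4s)sin(8τ)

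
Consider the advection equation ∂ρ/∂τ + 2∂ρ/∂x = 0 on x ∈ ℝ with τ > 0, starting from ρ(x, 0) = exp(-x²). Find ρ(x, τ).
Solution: By method of characteristics (waves move right with speed 2):
Along characteristics x - 2τ = const, ρ is constant, so ρ(x,τ) = f(x - 2τ) with f = ρ(·, 0).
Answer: ρ(x, τ) = exp(-(x - 2τ)²)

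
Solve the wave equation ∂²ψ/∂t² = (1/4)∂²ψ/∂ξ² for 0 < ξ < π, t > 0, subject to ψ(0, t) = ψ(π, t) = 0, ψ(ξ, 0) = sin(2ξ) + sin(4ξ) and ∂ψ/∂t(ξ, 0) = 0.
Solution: Using separation of variables ψ = X(ξ)T(t):
Eigenfunctions: sin(nξ), n = 1, 2, 3, ...
General solution: ψ(ξ, t) = Σ [A_n cos(n t/2) + B_n sin(n t/2)] sin(nξ)
From ψ(ξ,0) = sin(2ξ) + sin(4ξ): A_2=1, A_4=1. From ψ_t(ξ,0) = 0: all B_n = 0.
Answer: ψ(ξ, t) = sin(2ξ)cos(t) + sin(4ξ)cos(2t)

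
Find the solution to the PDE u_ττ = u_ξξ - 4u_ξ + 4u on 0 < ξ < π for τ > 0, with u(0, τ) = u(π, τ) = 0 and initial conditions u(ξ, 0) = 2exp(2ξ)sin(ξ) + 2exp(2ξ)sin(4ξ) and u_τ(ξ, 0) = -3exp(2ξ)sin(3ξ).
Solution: Substitute u = exp(2ξ)w, i.e. w = exp(-2ξ)u.
By the product rule, u_ξ = exp(2ξ)(w_ξ + 2w), u_ξξ = exp(2ξ)(w_ξξ + 4w_ξ + 4w), u_ττ = exp(2ξ)w_ττ.
Substituting into the PDE and dividing by exp(2ξ): w_ττ = (w_ξξ + 4w_ξ + 4w) - 4(w_ξ + 2w) + 4w.
The lower-order terms cancel, leaving the standard wave equation w_ττ = w_ξξ.
Initial data for w: w(ξ,0) = exp(-2ξ)u(ξ,0) = 2sin(ξ) + 2sin(4ξ); w_τ(ξ,0) = exp(-2ξ)u_τ(ξ,0) = -3sin(3ξ). The boundary conditions carry over: w(0,τ) = w(π,τ) = 0.
Solve for w:
  Using separation of variables w = X(ξ)T(τ):
  Eigenfunctions: sin(nξ), n = 1, 2, 3, ...
  General solution: w(ξ, τ) = Σ [A_n cos(n τ) + B_n sin(n τ)] sin(nξ)
  From w(ξ,0) = 2sin(ξ) + 2sin(4ξ): A_1=2, A_4=2. From w_τ(ξ,0) = -3sin(3ξ), using w_τ(ξ,0) = Σ ω_n B_n sin(nξ) with ω_n = n: B_3 = (-3)/3 = -1.
Hence w(ξ,τ) = 2sin(ξ)cos(τ) - sin(3ξ)sin(3τ) + 2sin(4ξ)cos(4τ).
Transform back: u(ξ,τ) = exp(2ξ)w(ξ,τ).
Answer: u(ξ, τ) = 2exp(2ξ)sin(ξ)cos(τ) - exp(2ξ)sin(3ξ)sin(3τ) + 2exp(2ξ)sin(4ξ)cos(4τ)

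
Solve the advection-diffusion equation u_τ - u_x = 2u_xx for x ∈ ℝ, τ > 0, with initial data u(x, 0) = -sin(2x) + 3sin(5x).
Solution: Moving frame: η = x + τ, σ = τ, u = w(η,σ), so u_τ = w_σ + w_η and u_xx = w_ηη.
Hence u_τ - u_x = w_σ and the PDE becomes the heat equation w_σ = 2w_ηη on η ∈ ℝ.
Initial data: w(η,0) = u(η,0) = -sin(2η) + 3sin(5η). Each mode sin(nη) decays as exp(-2n²σ) on ℝ, so w(η,σ) = Σ c_n exp(-2n²σ) sin(nη) with c_2=-1, c_5=3: w(η,σ) = -exp(-8σ)sin(2η) + 3exp(-50σ)sin(5η).
Substituting back: u(x,τ) = w(x + τ, τ).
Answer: u(x, τ) = -exp(-8τ)sin(2x + 2τ) + 3exp(-50τ)sin(5x + 5τ)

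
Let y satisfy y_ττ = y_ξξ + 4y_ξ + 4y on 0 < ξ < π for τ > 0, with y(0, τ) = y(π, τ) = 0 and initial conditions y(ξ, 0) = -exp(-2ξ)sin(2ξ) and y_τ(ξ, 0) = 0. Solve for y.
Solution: Substitute y = exp(-2ξ)u, i.e. u = exp(2ξ)y.
By the product rule, y_ξ = exp(-2ξ)(u_ξ - 2u), y_ξξ = exp(-2ξ)(u_ξξ - 4u_ξ + 4u), y_ττ = exp(-2ξ)u_ττ.
Substituting into the PDE and dividing by exp(-2ξ): u_ττ = (u_ξξ - 4u_ξ + 4u) + 4(u_ξ - 2u) + 4u.
The lower-order terms cancel, leaving the standard wave equation u_ττ = u_ξξ.
Initial data for u: u(ξ,0) = exp(2ξ)y(ξ,0) = -sin(2ξ); u_τ(ξ,0) = exp(2ξ)y_τ(ξ,0) = 0. The boundary conditions carry over: u(0,τ) = u(π,τ) = 0.
Solve for u:
  Using separation of variables u = X(ξ)T(τ):
  Eigenfunctions: sin(nξ), n = 1, 2, 3, ...
  General solution: u(ξ, τ) = Σ [A_n cos(n τ) + B_n sin(n τ)] sin(nξ)
  From u(ξ,0) = -sin(2ξ): A_2=-1. From u_τ(ξ,0) = 0: all B_n = 0.
Hence u(ξ,τ) = -sin(2ξ)cos(2τ).
Transform back: y(ξ,τ) = exp(-2ξ)u(ξ,τ).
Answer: y(ξ, τ) = -exp(-2ξ)sin(2ξ)cos(2τ)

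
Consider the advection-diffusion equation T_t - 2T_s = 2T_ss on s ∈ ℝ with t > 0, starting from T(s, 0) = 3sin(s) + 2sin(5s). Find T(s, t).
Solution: Moving frame: η = s + 2t, σ = t, T = u(η,σ), so T_t = u_σ + 2u_η and T_ss = u_ηη.
Hence T_t - 2T_s = u_σ and the PDE becomes the heat equation u_σ = 2u_ηη on η ∈ ℝ.
Initial data: u(η,0) = T(η,0) = 3sin(η) + 2sin(5η). Each mode sin(nη) decays as exp(-2n²σ) on ℝ, so u(η,σ) = Σ c_n exp(-2n²σ) sin(nη) with c_1=3, c_5=2: u(η,σ) = 3exp(-2σ)sin(η) + 2exp(-50σ)sin(5η).
Substituting back: T(s,t) = u(s + 2t, t).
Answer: T(s, t) = 3exp(-2t)sin(s + 2t) + 2exp(-50t)sin(5s + 10t)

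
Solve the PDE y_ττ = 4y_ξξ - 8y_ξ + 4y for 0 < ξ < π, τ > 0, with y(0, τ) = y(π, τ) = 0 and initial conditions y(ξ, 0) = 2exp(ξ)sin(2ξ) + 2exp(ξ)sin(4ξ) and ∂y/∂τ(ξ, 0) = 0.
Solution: Substitute y = exp(ξ)u.
Then y_ξ = exp(ξ)(u_ξ + u), y_ξξ = exp(ξ)(u_ξξ + 2u_ξ + u), y_ττ = exp(ξ)u_ττ; substituting and dividing by exp(ξ), the lower-order terms cancel: u_ττ = 4u_ξξ (standard wave equation).
Data for u: u(ξ,0) = exp(-ξ)y(ξ,0) = 2sin(2ξ) + 2sin(4ξ); u_τ(ξ,0) = exp(-ξ)y_τ(ξ,0) = 0. The boundary conditions carry over: u(0,τ) = u(π,τ) = 0.
Separating variables: u = Σ [A_n cos(ω_n τ) + B_n sin(ω_n τ)] sin(nξ), ω_n = 2n. From ICs: A_2=2, A_4=2.
So u(ξ,τ) = 2sin(2ξ)cos(4τ) + 2sin(4ξ)cos(8τ), and y(ξ,τ) = exp(ξ)u(ξ,τ).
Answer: y(ξ, τ) = 2exp(ξ)sin(2ξ)cos(4τ) + 2exp(ξ)sin(4ξ)cos(8τ)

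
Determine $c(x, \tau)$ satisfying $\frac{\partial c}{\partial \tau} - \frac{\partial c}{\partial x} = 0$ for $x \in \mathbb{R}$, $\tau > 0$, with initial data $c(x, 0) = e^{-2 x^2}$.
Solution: By characteristics ($dx/d\tau = -1$), $c(x,\tau) = f(x + \tau)$ with $f = c( \cdot , 0)$.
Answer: $c(x, \tau) = e^{-2 (\tau + x)^2}$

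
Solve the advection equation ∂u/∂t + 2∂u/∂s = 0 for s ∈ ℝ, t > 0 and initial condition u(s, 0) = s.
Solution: By characteristics (ds/dt = 2), u(s,t) = f(s - 2t) with f = u(·, 0).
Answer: u(s, t) = s - 2t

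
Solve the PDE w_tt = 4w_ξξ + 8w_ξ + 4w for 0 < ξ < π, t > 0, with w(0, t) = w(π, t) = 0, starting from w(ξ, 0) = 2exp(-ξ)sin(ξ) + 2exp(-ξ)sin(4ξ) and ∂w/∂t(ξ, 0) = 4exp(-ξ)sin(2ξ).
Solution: Substitute w = exp(-ξ)u.
Then w_ξ = exp(-ξ)(u_ξ - u), w_ξξ = exp(-ξ)(u_ξξ - 2u_ξ + u), w_tt = exp(-ξ)u_tt; substituting and dividing by exp(-ξ), the lower-order terms cancel: u_tt = 4u_ξξ (standard wave equation).
Data for u: u(ξ,0) = exp(ξ)w(ξ,0) = 2sin(ξ) + 2sin(4ξ); u_t(ξ,0) = exp(ξ)w_t(ξ,0) = 4sin(2ξ). The boundary conditions carry over: u(0,t) = u(π,t) = 0.
Separating variables: u = Σ [A_n cos(ω_n t) + B_n sin(ω_n t)] sin(nξ), ω_n = 2n. From ICs (B_n = velocity coefficient / ω_n): A_1=2, A_4=2, B_2=1.
So u(ξ,t) = sin(4t)sin(2ξ) + 2sin(ξ)cos(2t) + 2sin(4ξ)cos(8t), and w(ξ,t) = exp(-ξ)u(ξ,t).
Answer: w(ξ, t) = exp(-ξ)sin(4t)sin(2ξ) + 2exp(-ξ)sin(ξ)cos(2t) + 2exp(-ξ)sin(4ξ)cos(8t)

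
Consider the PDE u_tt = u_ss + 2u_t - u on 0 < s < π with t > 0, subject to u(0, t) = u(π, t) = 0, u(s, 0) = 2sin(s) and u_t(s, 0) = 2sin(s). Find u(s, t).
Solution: Substitute u = exp(t)w, i.e. w = exp(-t)u.
By the product rule, u_t = exp(t)(w_t + w), u_tt = exp(t)(w_tt + 2w_t + w), u_ss = exp(t)w_ss.
Substituting into the PDE and dividing by exp(t): w_tt + 2w_t + w = w_ss + 2(w_t + w) - w.
The lower-order terms cancel, leaving the standard wave equation w_tt = w_ss.
Initial data for w: w(s,0) = u(s,0) = 2sin(s); w_t(s,0) = u_t(s,0) - u(s,0) = 0. The boundary conditions carry over: w(0,t) = w(π,t) = 0.
Solve for w:
  Using separation of variables w = X(s)T(t):
  Eigenfunctions: sin(ns), n = 1, 2, 3, ...
  General solution: w(s, t) = Σ [A_n cos(n t) + B_n sin(n t)] sin(ns)
  From w(s,0) = 2sin(s): A_1=2. From w_t(s,0) = 0: all B_n = 0.
Hence w(s,t) = 2sin(s)cos(t).
Transform back: u(s,t) = exp(t)w(s,t).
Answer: u(s, t) = 2exp(t)sin(s)cos(t)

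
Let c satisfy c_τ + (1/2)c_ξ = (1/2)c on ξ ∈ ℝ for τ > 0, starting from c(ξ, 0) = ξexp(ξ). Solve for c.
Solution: Substitute c = exp(ξ)u.
Then c_ξ = exp(ξ)(u_ξ + u), c_τ = exp(ξ)u_τ; substituting and dividing by exp(ξ), the lower-order terms cancel: u_τ + (1/2)u_ξ = 0 (standard advection equation).
Data for u: u(ξ,0) = exp(-ξ)c(ξ,0) = ξ.
By characteristics (dξ/dτ = 1/2), u(ξ,τ) = f(ξ - (1/2)τ) with f = u(·, 0).
So u(ξ,τ) = ξ - (1/2)τ, and c(ξ,τ) = exp(ξ)u(ξ,τ).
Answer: c(ξ, τ) = ξexp(ξ) - (1/2)τexp(ξ)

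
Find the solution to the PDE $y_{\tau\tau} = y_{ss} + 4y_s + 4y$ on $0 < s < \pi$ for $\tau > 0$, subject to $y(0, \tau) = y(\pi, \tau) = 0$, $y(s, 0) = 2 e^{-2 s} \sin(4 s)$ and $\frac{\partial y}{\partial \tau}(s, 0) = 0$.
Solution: Substitute $y = e^{-2s}u$, i.e. $u = e^{2s}y$.
By the product rule, $y_s = e^{-2s}(u_s - 2u)$, $y_{ss} = e^{-2s}(u_{ss} - 4u_s + 4u)$, $y_{\tau\tau} = e^{-2s}u_{\tau\tau}$.
Substituting into the PDE and dividing by $e^{-2s}$: $u_{\tau\tau} = (u_{ss} - 4u_s + 4u) + 4(u_s - 2u) + 4u$.
The lower-order terms cancel, leaving the standard wave equation $u_{\tau\tau} = u_{ss}$.
Initial data for $u$: $u(s,0) = e^{2s}y(s,0) = 2 \sin(4 s)$; $u_{\tau}(s,0) = e^{2s}y_{\tau}(s,0) = 0$. The boundary conditions carry over: $u(0,\tau) = u(\pi,\tau) = 0$.
Solve for $u$:
  Using separation of variables $u = X(s)T(\tau)$:
  Eigenfunctions: $\sin(ns)$, $n = 1, 2, 3, \ldots$
  General solution: $u(s, \tau) = \sum [A_n \cos(n \tau) + B_n \sin(n \tau)] \sin(ns)$
  From $u(s,0) = 2 \sin(4 s)$: $A_4=2$. From $u_{\tau}(s,0) = 0$: all $B_n = 0$.
Hence $u(s,\tau) = 2 \sin(4 s) \cos(4 \tau)$.
Transform back: $y(s,\tau) = e^{-2s}u(s,\tau)$.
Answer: $y(s, \tau) = 2 e^{-2 s} \sin(4 s) \cos(4 \tau)$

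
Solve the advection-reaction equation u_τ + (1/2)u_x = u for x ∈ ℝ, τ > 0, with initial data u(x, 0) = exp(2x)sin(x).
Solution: Substitute u = exp(2x)w, i.e. w = exp(-2x)u.
By the product rule, u_x = exp(2x)(w_x + 2w), u_τ = exp(2x)w_τ.
Substituting into the PDE and dividing by exp(2x): w_τ + (1/2)(w_x + 2w) = w.
The lower-order terms cancel, leaving the standard advection equation w_τ + (1/2)w_x = 0.
Initial data for w: w(x,0) = exp(-2x)u(x,0) = sin(x).
Solve for w:
  By method of characteristics (waves move right with speed 1/2):
  Along characteristics x - (1/2)τ = const, w is constant, so w(x,τ) = f(x - (1/2)τ) with f = w(·, 0).
Hence w(x,τ) = sin(x - τ/2).
Transform back: u(x,τ) = exp(2x)w(x,τ).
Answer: u(x, τ) = exp(2x)sin(x - τ/2)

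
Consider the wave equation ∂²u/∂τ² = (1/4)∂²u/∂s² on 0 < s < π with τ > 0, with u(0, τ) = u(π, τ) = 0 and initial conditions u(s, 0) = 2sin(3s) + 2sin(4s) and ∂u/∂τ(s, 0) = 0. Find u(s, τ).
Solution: Using separation of variables u = X(s)T(τ):
Eigenfunctions: sin(ns), n = 1, 2, 3, ...
General solution: u(s, τ) = Σ [A_n cos(n τ/2) + B_n sin(n τ/2)] sin(ns)
From u(s,0) = 2sin(3s) + 2sin(4s): A_3=2, A_4=2. From u_τ(s,0) = 0: all B_n = 0.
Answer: u(s, τ) = 2sin(3s)cos(3τ/2) + 2sin(4s)cos(2τ)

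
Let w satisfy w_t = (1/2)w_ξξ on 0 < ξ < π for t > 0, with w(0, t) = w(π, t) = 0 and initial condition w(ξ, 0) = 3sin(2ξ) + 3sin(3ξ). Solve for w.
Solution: Using separation of variables w = X(ξ)T(t):
Eigenfunctions: sin(nξ), n = 1, 2, 3, ...
General solution: w(ξ, t) = Σ c_n sin(nξ) exp(-n² t/2)
Matching w(ξ,0) = 3sin(2ξ) + 3sin(3ξ) term by term: c_2=3, c_3=3.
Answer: w(ξ, t) = 3exp(-2t)sin(2ξ) + 3exp(-9t/2)sin(3ξ)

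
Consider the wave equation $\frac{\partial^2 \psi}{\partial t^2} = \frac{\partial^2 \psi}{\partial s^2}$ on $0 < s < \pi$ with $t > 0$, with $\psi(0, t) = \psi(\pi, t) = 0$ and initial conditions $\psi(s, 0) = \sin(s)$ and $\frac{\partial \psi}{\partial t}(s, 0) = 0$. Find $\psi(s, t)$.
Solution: Using separation of variables $\psi = X(s)T(t)$:
Eigenfunctions: $\sin(ns)$, $n = 1, 2, 3, \ldots$
General solution: $\psi(s, t) = \sum [A_n \cos(n t) + B_n \sin(n t)] \sin(ns)$
From $\psi(s,0) = \sin(s)$: $A_1=1$. From $\psi_t(s,0) = 0$: all $B_n = 0$.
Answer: $\psi(s, t) = \sin(s) \cos(t)$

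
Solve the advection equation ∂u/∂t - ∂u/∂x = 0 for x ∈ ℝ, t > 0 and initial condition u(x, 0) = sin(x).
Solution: By method of characteristics (waves move left with speed 1):
Along characteristics x + t = const, u is constant, so u(x,t) = f(x + t) with f = u(·, 0).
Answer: u(x, t) = sin(t + x)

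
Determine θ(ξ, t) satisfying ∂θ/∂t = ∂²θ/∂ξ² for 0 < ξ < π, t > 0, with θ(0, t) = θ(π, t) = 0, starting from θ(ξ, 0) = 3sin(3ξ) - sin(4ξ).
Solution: Separating variables: θ = Σ c_n exp(-n²t) sin(nξ). From θ(ξ,0) = 3sin(3ξ) - sin(4ξ): c_3=3, c_4=-1.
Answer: θ(ξ, t) = 3exp(-9t)sin(3ξ) - exp(-16t)sin(4ξ)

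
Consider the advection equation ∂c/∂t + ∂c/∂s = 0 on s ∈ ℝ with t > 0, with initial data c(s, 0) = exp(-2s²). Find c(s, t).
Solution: By characteristics (ds/dt = 1), c(s,t) = f(s - t) with f = c(·, 0).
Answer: c(s, t) = exp(-2(s - t)²)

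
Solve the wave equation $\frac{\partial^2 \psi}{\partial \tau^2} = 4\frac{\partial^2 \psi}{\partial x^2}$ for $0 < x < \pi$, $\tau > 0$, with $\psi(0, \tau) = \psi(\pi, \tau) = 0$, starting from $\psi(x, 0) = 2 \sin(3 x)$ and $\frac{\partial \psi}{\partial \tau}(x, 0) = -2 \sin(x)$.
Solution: Using separation of variables $\psi = X(x)T(\tau)$:
Eigenfunctions: $\sin(nx)$, $n = 1, 2, 3, \ldots$
General solution: $\psi(x, \tau) = \sum [A_n \cos(2n \tau) + B_n \sin(2n \tau)] \sin(nx)$
From $\psi(x,0) = 2 \sin(3 x)$: $A_3=2$. From $\psi_{\tau}(x,0) = -2 \sin(x)$, using $\psi_{\tau}(x,0) = \sum \omega_n B_n \sin(nx)$ with $\omega_n = 2n$: $B_1 = (-2)/2 = -1$.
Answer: $\psi(x, \tau) = - \sin(2 \tau) \sin(x) + 2 \sin(3 x) \cos(6 \tau)$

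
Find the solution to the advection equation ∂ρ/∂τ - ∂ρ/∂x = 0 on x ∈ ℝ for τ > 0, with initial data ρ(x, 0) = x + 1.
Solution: By characteristics (dx/dτ = -1), ρ(x,τ) = f(x + τ) with f = ρ(·, 0).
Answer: ρ(x, τ) = x + τ + 1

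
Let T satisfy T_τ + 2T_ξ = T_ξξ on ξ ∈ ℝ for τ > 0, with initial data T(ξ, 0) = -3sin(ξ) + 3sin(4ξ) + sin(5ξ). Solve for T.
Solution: Moving frame: η = ξ - 2τ, σ = τ, T = u(η,σ), so T_τ = u_σ - 2u_η and T_ξξ = u_ηη.
Hence T_τ + 2T_ξ = u_σ and the PDE becomes the heat equation u_σ = u_ηη on η ∈ ℝ.
Initial data: u(η,0) = T(η,0) = -3sin(η) + 3sin(4η) + sin(5η). Each mode sin(nη) decays as exp(-n²σ) on ℝ, so u(η,σ) = Σ c_n exp(-n²σ) sin(nη) with c_1=-3, c_4=3, c_5=1: u(η,σ) = -3exp(-σ)sin(η) + 3exp(-16σ)sin(4η) + exp(-25σ)sin(5η).
Substituting back: T(ξ,τ) = u(ξ - 2τ, τ).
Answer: T(ξ, τ) = -3exp(-τ)sin(ξ - 2τ) + 3exp(-16τ)sin(4ξ - 8τ) + exp(-25τ)sin(5ξ - 10τ)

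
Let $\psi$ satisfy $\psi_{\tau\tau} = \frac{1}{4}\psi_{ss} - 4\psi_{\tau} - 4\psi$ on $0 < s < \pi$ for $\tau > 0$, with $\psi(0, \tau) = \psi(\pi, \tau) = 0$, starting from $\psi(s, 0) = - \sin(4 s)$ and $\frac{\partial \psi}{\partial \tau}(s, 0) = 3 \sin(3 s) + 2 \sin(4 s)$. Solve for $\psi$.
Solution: Substitute $\psi = e^{-2\tau}u$.
Then $\psi_{\tau} = e^{-2\tau}(u_{\tau} - 2u)$, $\psi_{\tau\tau} = e^{-2\tau}(u_{\tau\tau} - 4u_{\tau} + 4u)$, $\psi_{ss} = e^{-2\tau}u_{ss}$; substituting and dividing by $e^{-2\tau}$, the lower-order terms cancel: $u_{\tau\tau} = \frac{1}{4}u_{ss}$ (standard wave equation).
Data for $u$: $u(s,0) = \psi(s,0) = - \sin(4 s)$; $u_{\tau}(s,0) = \psi_{\tau}(s,0) + 2\psi(s,0) = 3 \sin(3 s)$. The boundary conditions carry over: $u(0,\tau) = u(\pi,\tau) = 0$.
Separating variables: $u = \sum [A_n \cos(\omega_n \tau) + B_n \sin(\omega_n \tau)] \sin(ns)$, $\omega_n = n/2$. From ICs ($B_n$ = velocity coefficient / $\omega_n$): $A_4=-1, B_3=2$.
So $u(s,\tau) = 2 \sin(3 s) \sin(3 \tau/2) - \sin(4 s) \cos(2 \tau)$, and $\psi(s,\tau) = e^{-2\tau}u(s,\tau)$.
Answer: $\psi(s, \tau) = 2 e^{-2 \tau} \sin(3 \tau/2) \sin(3 s) -  e^{-2 \tau} \sin(4 s) \cos(2 \tau)$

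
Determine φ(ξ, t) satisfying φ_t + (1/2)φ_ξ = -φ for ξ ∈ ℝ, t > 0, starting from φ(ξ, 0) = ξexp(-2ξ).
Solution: Substitute φ = exp(-2ξ)u, i.e. u = exp(2ξ)φ.
By the product rule, φ_ξ = exp(-2ξ)(u_ξ - 2u), φ_t = exp(-2ξ)u_t.
Substituting into the PDE and dividing by exp(-2ξ): u_t + (1/2)(u_ξ - 2u) = -u.
The lower-order terms cancel, leaving the standard advection equation u_t + (1/2)u_ξ = 0.
Initial data for u: u(ξ,0) = exp(2ξ)φ(ξ,0) = ξ.
Solve for u:
  By method of characteristics (waves move right with speed 1/2):
  Along characteristics ξ - (1/2)t = const, u is constant, so u(ξ,t) = f(ξ - (1/2)t) with f = u(·, 0).
Hence u(ξ,t) = -(1/2)t + ξ.
Transform back: φ(ξ,t) = exp(-2ξ)u(ξ,t).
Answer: φ(ξ, t) = -(1/2)texp(-2ξ) + ξexp(-2ξ)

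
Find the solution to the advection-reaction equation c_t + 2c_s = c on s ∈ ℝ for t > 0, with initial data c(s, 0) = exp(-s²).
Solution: Substitute c = exp(t)u.
Then c_t = exp(t)(u_t + u), c_s = exp(t)u_s; substituting and dividing by exp(t), the lower-order terms cancel: u_t + 2u_s = 0 (standard advection equation).
Data for u: u(s,0) = c(s,0) = exp(-s²).
By characteristics (ds/dt = 2), u(s,t) = f(s - 2t) with f = u(·, 0).
So u(s,t) = exp(-(s - 2t)²), and c(s,t) = exp(t)u(s,t).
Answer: c(s, t) = exp(t)exp(-(s - 2t)²)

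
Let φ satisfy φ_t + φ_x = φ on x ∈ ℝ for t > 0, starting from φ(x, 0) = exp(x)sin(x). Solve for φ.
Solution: Substitute φ = exp(x)u.
Then φ_x = exp(x)(u_x + u), φ_t = exp(x)u_t; substituting and dividing by exp(x), the lower-order terms cancel: u_t + u_x = 0 (standard advection equation).
Data for u: u(x,0) = exp(-x)φ(x,0) = sin(x).
By characteristics (dx/dt = 1), u(x,t) = f(x - t) with f = u(·, 0).
So u(x,t) = -sin(t - x), and φ(x,t) = exp(x)u(x,t).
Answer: φ(x, t) = -exp(x)sin(t - x)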